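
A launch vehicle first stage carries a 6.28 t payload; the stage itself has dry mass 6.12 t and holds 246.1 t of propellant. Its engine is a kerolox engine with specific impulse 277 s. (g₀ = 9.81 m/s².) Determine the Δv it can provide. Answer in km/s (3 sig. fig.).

Δv ≈ 8.25 km/s

v_e = Isp · g₀ = 277 × 9.81 = 2717.4 m/s.
m₀ = payload + dry + propellant = 6.28 + 6.12 + 246.1 = 258.5 t.
m_f = payload + dry = 6.28 + 6.12 = 12.4 t.
From the ideal rocket equation, Δv = v_e · ln(m₀/m_f) = 2717.4 × ln(20.85) = 2717.4 × 3.0372 ≈ 8253.2 m/s.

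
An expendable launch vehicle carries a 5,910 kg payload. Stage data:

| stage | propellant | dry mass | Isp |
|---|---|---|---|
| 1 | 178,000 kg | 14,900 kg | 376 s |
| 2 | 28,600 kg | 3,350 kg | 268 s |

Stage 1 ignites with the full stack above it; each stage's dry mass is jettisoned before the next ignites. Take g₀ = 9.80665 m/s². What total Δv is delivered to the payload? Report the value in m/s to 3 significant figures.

Δv ≈ 9140 m/s

Ignition mass of stage 1 = 178,000+14,900 + 28,600+3,350 + 5,910 = 230,760 kg.
Stage 1: m₀ = 230,760 kg, m_f = 230,760 − 178,000 = 52,760 kg; Δv = 376×9.80665×ln(4.374) = 3687.3×1.4756 ≈ 5441 m/s.
Stage 2: m₀ = 37,860 kg, m_f = 37,860 − 28,600 = 9,260 kg; Δv = 268×9.80665×ln(4.089) = 2628.2×1.4082 ≈ 3701 m/s.
Total Δv = 5441 + 3701 = 9142 m/s.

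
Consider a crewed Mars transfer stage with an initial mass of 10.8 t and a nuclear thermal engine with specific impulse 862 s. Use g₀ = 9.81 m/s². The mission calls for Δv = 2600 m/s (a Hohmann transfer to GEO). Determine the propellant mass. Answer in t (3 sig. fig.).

v_e = Isp · g₀ = 862 × 9.81 = 8456.2 m/s.
By the Tsiolkovsky rocket equation, m₀/m_f = exp(Δv / v_e) = exp(2600 / 8456.2) = exp(0.3075) = 1.3600.
m_f = 10.8 / 1.3600 = 7.94118 t, so propellant = m₀ − m_f = 10.8 − 7.94118 = 2.85882 t.

propellant mass ≈ 2.86 t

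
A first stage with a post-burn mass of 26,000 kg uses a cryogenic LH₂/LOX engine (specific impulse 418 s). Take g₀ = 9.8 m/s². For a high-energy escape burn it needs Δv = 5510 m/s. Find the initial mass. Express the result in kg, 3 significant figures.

v_e = Isp · g₀ = 418 × 9.8 = 4096.4 m/s.
m₀/m_f = exp(Δv / v_e) = exp(5510 / 4096.4) = exp(1.3451) = 3.8385.
m₀ = m_f × 3.8385 = 26,000 × 3.8385 = 99,801 kg.

initial mass ≈ 99800 kg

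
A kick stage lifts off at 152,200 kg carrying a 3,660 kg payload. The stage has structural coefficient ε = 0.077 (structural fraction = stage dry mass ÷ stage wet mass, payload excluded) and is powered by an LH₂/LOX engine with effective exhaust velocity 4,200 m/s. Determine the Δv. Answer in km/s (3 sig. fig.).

Δv ≈ 9.70 km/s

Stage wet mass = m₀ − payload = 152,200 − 3,660 = 148,540 kg.
Stage dry mass = ε × stage wet mass = 0.077 × 148,540 = 11,437.6 kg.
Burnout mass m_f = stage dry + payload = 11,437.6 + 3,660 = 15,097.6 kg.
Δv = v_e · ln(152,200/15,097.6) = 4200.0 × ln(10.08) = 4200.0 × 2.3107 ≈ 9705 m/s.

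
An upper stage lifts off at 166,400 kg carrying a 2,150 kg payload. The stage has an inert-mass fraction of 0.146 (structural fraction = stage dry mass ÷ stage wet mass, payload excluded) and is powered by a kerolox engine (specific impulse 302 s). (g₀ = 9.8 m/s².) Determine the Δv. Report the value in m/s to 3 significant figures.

Δv ≈ 5480 m/s

Stage wet mass = m₀ − payload = 166,400 − 2,150 = 164,250 kg.
Stage dry mass = ε × stage wet mass = 0.146 × 164,250 = 23,980.5 kg.
Burnout mass m_f = stage dry + payload = 23,980.5 + 2,150 = 26,130.5 kg.
v_e = Isp · g₀ = 302 × 9.8 = 2959.6 m/s.
By the Tsiolkovsky rocket equation, Δv = v_e · ln(166,400/26,130.5) = 2959.6 × ln(6.368) = 2959.6 × 1.8513 ≈ 5479 m/s.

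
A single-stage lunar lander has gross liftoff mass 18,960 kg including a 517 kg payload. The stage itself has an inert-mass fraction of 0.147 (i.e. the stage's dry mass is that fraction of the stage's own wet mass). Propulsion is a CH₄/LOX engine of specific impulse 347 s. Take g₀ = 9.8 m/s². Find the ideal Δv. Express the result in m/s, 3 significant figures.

Stage wet mass = m₀ − payload = 18,960 − 517 = 18,443 kg.
Stage dry mass = ε × stage wet mass = 0.147 × 18,443 = 2,711.12 kg.
Burnout mass m_f = stage dry + payload = 2,711.12 + 517 = 3,228.12 kg.
v_e = Isp · g₀ = 347 × 9.8 = 3400.6 m/s.
Δv = v_e · ln(18,960/3,228.12) = 3400.6 × ln(5.873) = 3400.6 × 1.7704 ≈ 6021 m/s.

Δv ≈ 6020 m/s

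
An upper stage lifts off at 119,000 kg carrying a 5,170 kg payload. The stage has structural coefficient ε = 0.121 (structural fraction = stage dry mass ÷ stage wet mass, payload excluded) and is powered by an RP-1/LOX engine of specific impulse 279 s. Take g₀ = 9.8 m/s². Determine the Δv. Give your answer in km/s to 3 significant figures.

Δv ≈ 5.02 km/s

Stage wet mass = m₀ − payload = 119,000 − 5,170 = 113,830 kg.
Stage dry mass = ε × stage wet mass = 0.121 × 113,830 = 13,773.4 kg.
Burnout mass m_f = stage dry + payload = 13,773.4 + 5,170 = 18,943.4 kg.
v_e = Isp · g₀ = 279 × 9.8 = 2734.2 m/s.
Δv = v_e · ln(119,000/18,943.4) = 2734.2 × ln(6.282) = 2734.2 × 1.8377 ≈ 5025 m/s.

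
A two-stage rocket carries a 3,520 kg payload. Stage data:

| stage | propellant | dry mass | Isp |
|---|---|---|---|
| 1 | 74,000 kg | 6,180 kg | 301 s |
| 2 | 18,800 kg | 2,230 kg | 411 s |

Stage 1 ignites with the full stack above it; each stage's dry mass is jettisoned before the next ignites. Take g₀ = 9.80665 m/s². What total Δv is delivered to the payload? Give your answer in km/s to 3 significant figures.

Δv ≈ 9.47 km/s

Ignition mass of stage 1 = 74,000+6,180 + 18,800+2,230 + 3,520 = 104,730 kg.
Stage 1: m₀ = 104,730 kg, m_f = 104,730 − 74,000 = 30,730 kg; Δv = 301×9.80665×ln(3.408) = 2951.8×1.2261 ≈ 3619 m/s.
Stage 2: m₀ = 24,550 kg, m_f = 24,550 − 18,800 = 5,750 kg; Δv = 411×9.80665×ln(4.27) = 4030.5×1.4515 ≈ 5850 m/s.
Total Δv = 3619 + 5850 = 9469 m/s.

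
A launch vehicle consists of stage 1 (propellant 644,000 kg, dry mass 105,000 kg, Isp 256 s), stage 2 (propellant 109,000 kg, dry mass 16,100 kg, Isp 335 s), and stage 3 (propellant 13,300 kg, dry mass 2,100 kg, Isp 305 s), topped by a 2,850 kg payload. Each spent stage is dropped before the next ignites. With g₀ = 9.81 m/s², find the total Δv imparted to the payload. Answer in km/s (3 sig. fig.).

Δv ≈ 11.8 km/s

Ignition mass of stage 1 = 644,000+105,000 + 109,000+16,100 + 13,300+2,100 + 2,850 = 892,350 kg.
Stage 1: m₀ = 892,350 kg, m_f = 892,350 − 644,000 = 248,350 kg; Δv = 256×9.81×ln(3.593) = 2511.4×1.2790 ≈ 3212 m/s.
Stage 2: m₀ = 143,350 kg, m_f = 143,350 − 109,000 = 34,350 kg; Δv = 335×9.81×ln(4.173) = 3286.4×1.4287 ≈ 4695 m/s.
Stage 3: m₀ = 18,250 kg, m_f = 18,250 − 13,300 = 4,950 kg; Δv = 305×9.81×ln(3.687) = 2992.1×1.3048 ≈ 3904 m/s.
Total Δv = 3212 + 4695 + 3904 = 11811 m/s.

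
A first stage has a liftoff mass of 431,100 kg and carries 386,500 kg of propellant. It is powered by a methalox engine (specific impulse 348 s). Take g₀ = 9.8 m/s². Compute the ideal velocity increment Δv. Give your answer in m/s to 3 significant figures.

v_e = Isp · g₀ = 348 × 9.8 = 3410.4 m/s.
m_f = m₀ − m_prop = 431,100 − 386,500 = 44,600 kg.
By the Tsiolkovsky rocket equation, Δv = v_e · ln(m₀/m_f) = 3410.4 × ln(9.666) = 3410.4 × 2.2686 ≈ 7736.9 m/s.

Δv ≈ 7740 m/s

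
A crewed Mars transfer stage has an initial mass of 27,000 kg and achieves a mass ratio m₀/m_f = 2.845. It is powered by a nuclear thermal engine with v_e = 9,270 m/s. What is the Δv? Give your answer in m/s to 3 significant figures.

From the ideal rocket equation, Δv = v_e · ln(2.845) = 9270.0 × 1.0456 ≈ 9692.4 m/s.

Δv ≈ 9690 m/s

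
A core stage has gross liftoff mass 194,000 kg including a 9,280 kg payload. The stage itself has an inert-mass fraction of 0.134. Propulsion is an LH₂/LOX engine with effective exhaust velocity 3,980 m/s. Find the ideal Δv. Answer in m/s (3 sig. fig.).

Stage wet mass = m₀ − payload = 194,000 − 9,280 = 184,720 kg.
Stage dry mass = ε × stage wet mass = 0.134 × 184,720 = 24,752.5 kg.
Burnout mass m_f = stage dry + payload = 24,752.5 + 9,280 = 34,032.5 kg.
Δv = v_e · ln(194,000/34,032.5) = 3980.0 × ln(5.7) = 3980.0 × 1.7405 ≈ 6927 m/s.

Δv ≈ 6930 m/s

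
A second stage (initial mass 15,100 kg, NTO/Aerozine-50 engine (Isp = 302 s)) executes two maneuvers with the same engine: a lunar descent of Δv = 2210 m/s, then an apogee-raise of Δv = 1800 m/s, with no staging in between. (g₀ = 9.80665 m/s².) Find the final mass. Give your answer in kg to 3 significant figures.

v_e = Isp · g₀ = 302 × 9.80665 = 2961.6 m/s.
After the first burn: m = 15100 × exp(−2210/2961.6) = 15100 × 0.47416 = 7,159.82 kg.
After the second burn: m = 7,159.82 × exp(−1800/2961.6) = 7,159.82 × 0.54456 = 3,898.95 kg.

final mass ≈ 3900 kg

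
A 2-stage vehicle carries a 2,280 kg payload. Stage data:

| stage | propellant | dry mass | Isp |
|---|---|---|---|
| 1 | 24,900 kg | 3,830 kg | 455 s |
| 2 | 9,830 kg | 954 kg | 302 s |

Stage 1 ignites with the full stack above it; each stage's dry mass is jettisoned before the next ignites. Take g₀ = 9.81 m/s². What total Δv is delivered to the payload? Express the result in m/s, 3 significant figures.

Ignition mass of stage 1 = 24,900+3,830 + 9,830+954 + 2,280 = 41,794 kg.
Stage 1: m₀ = 41,794 kg, m_f = 41,794 − 24,900 = 16,894 kg; Δv = 455×9.81×ln(2.474) = 4463.6×0.9058 ≈ 4043 m/s.
Stage 2: m₀ = 13,064 kg, m_f = 13,064 − 9,830 = 3,234 kg; Δv = 302×9.81×ln(4.04) = 2962.6×1.3961 ≈ 4136 m/s.
Total Δv = 4043 + 4136 = 8179 m/s.

Δv ≈ 8180 m/s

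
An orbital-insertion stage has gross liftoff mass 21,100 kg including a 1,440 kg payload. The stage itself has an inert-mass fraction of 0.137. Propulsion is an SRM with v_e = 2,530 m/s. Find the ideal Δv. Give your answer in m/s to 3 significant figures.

Stage wet mass = m₀ − payload = 21,100 − 1,440 = 19,660 kg.
Stage dry mass = ε × stage wet mass = 0.137 × 19,660 = 2,693.42 kg.
Burnout mass m_f = stage dry + payload = 2,693.42 + 1,440 = 4,133.42 kg.
Rocket equation: Δv = v_e · ln(21,100/4,133.42) = 2530.0 × ln(5.105) = 2530.0 × 1.6302 ≈ 4124 m/s.

Δv ≈ 4120 m/s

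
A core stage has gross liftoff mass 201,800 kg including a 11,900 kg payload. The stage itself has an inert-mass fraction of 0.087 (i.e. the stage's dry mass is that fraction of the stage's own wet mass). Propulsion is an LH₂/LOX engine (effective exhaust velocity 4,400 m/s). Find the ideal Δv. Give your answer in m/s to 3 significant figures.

Δv ≈ 8620 m/s

Stage wet mass = m₀ − payload = 201,800 − 11,900 = 189,900 kg.
Stage dry mass = ε × stage wet mass = 0.087 × 189,900 = 16,521.3 kg.
Burnout mass m_f = stage dry + payload = 16,521.3 + 11,900 = 28,421.3 kg.
Δv = v_e · ln(201,800/28,421.3) = 4400.0 × ln(7.1) = 4400.0 × 1.9601 ≈ 8625 m/s.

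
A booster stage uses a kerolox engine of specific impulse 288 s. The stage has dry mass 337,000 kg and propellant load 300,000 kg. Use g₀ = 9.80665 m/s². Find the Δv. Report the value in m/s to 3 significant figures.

v_e = Isp · g₀ = 288 × 9.80665 = 2824.3 m/s.
m₀ = m_dry + m_prop = 337,000 + 300,000 = 637,000 kg.
By the Tsiolkovsky rocket equation, Δv = v_e · ln(m₀/m_f) = 2824.3 × ln(1.89) = 2824.3 × 0.6367 ≈ 1798.2 m/s.

Δv ≈ 1800 m/s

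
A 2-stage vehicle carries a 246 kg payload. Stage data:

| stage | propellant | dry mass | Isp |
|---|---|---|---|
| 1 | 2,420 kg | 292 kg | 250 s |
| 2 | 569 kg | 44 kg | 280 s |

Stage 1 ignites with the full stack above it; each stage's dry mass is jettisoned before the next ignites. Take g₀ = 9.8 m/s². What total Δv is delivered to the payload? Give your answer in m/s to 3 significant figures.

Ignition mass of stage 1 = 2,420+292 + 569+44 + 246 = 3,571 kg.
Stage 1: m₀ = 3,571 kg, m_f = 3,571 − 2,420 = 1,151 kg; Δv = 250×9.8×ln(3.103) = 2450.0×1.1322 ≈ 2774 m/s.
Stage 2: m₀ = 859 kg, m_f = 859 − 569 = 290 kg; Δv = 280×9.8×ln(2.962) = 2744.0×1.0859 ≈ 2980 m/s.
Total Δv = 2774 + 2980 = 5754 m/s.

Δv ≈ 5750 m/s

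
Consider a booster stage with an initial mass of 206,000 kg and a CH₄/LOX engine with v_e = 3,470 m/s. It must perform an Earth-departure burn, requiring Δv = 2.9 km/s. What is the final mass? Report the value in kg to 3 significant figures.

By the Tsiolkovsky rocket equation, m₀/m_f = exp(Δv / v_e) = exp(2900 / 3470.0) = exp(0.8357) = 2.3065.
m_f = m₀ / 2.3065 = 206,000 / 2.3065 = 89,312.8 kg.

final mass ≈ 89300 kg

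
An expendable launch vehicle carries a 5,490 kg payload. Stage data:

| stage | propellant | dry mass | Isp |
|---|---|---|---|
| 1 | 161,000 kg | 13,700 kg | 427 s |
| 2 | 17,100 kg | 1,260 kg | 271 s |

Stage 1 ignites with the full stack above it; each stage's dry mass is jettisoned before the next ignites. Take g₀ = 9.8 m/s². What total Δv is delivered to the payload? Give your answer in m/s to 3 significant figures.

Δv ≈ 10300 m/s

Ignition mass of stage 1 = 161,000+13,700 + 17,100+1,260 + 5,490 = 198,550 kg.
Stage 1: m₀ = 198,550 kg, m_f = 198,550 − 161,000 = 37,550 kg; Δv = 427×9.8×ln(5.288) = 4184.6×1.6654 ≈ 6969 m/s.
Stage 2: m₀ = 23,850 kg, m_f = 23,850 − 17,100 = 6,750 kg; Δv = 271×9.8×ln(3.533) = 2655.8×1.2622 ≈ 3352 m/s.
Total Δv = 6969 + 3352 = 10321 m/s.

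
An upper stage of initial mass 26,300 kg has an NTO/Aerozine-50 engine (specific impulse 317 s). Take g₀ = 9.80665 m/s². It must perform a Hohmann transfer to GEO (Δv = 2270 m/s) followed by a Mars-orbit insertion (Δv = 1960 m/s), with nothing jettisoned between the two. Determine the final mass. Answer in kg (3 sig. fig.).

final mass ≈ 6750 kg

v_e = Isp · g₀ = 317 × 9.80665 = 3108.7 m/s.
After the first burn: m = 26300 × exp(−2270/3108.7) = 26300 × 0.48181 = 12,671.6 kg.
After the second burn: m = 12,671.6 × exp(−1960/3108.7) = 12,671.6 × 0.53233 = 6,745.47 kg.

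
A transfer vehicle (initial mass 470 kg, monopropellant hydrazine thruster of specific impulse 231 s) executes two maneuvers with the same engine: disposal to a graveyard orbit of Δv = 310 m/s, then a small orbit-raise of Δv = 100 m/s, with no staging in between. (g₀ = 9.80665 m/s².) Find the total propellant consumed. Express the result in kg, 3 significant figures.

total propellant consumed ≈ 77.8 kg

v_e = Isp · g₀ = 231 × 9.80665 = 2265.3 m/s.
After the first burn: m = 470 × exp(−310/2265.3) = 470 × 0.87211 = 409.892 kg.
After the second burn: m = 409.892 × exp(−100/2265.3) = 409.892 × 0.95682 = 392.193 kg.
Total propellant = m₀ − m_final = 470 − 392.193 = 77.807 kg.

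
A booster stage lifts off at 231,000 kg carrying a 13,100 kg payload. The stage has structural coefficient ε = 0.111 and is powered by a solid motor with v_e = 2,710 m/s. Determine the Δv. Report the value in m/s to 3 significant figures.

Δv ≈ 4940 m/s

Stage wet mass = m₀ − payload = 231,000 − 13,100 = 217,900 kg.
Stage dry mass = ε × stage wet mass = 0.111 × 217,900 = 24,186.9 kg.
Burnout mass m_f = stage dry + payload = 24,186.9 + 13,100 = 37,286.9 kg.
Δv = v_e · ln(231,000/37,286.9) = 2710.0 × ln(6.195) = 2710.0 × 1.8238 ≈ 4942 m/s.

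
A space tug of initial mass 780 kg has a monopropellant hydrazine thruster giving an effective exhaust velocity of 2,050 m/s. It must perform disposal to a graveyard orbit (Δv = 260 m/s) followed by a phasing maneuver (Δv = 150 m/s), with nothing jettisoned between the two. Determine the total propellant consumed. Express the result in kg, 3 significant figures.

After the first burn: m = 780 × exp(−260/2050.0) = 780 × 0.88088 = 687.086 kg.
After the second burn: m = 687.086 × exp(−150/2050.0) = 687.086 × 0.92944 = 638.605 kg.
Total propellant = m₀ − m_final = 780 − 638.605 = 141.395 kg.

total propellant consumed ≈ 141 kg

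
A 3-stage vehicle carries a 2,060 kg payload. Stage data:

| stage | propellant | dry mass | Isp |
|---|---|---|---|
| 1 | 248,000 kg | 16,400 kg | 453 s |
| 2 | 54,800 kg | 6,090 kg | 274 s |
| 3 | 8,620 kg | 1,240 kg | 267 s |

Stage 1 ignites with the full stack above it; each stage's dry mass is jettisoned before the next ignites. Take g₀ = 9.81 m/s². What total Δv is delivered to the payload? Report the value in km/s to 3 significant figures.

Ignition mass of stage 1 = 248,000+16,400 + 54,800+6,090 + 8,620+1,240 + 2,060 = 337,210 kg.
Stage 1: m₀ = 337,210 kg, m_f = 337,210 − 248,000 = 89,210 kg; Δv = 453×9.81×ln(3.78) = 4443.9×1.3297 ≈ 5909 m/s.
Stage 2: m₀ = 72,810 kg, m_f = 72,810 − 54,800 = 18,010 kg; Δv = 274×9.81×ln(4.043) = 2687.9×1.3969 ≈ 3755 m/s.
Stage 3: m₀ = 11,920 kg, m_f = 11,920 − 8,620 = 3,300 kg; Δv = 267×9.81×ln(3.612) = 2619.3×1.2843 ≈ 3364 m/s.
Total Δv = 5909 + 3755 + 3364 = 13028 m/s.

Δv ≈ 13.0 km/s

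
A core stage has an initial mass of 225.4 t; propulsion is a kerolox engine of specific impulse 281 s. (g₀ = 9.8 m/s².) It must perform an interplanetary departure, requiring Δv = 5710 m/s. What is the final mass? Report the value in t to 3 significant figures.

v_e = Isp · g₀ = 281 × 9.8 = 2753.8 m/s.
By the Tsiolkovsky rocket equation, m₀/m_f = exp(Δv / v_e) = exp(5710 / 2753.8) = exp(2.0735) = 7.9526.
m_f = m₀ / 7.9526 = 225.4 / 7.9526 = 28.3429 t.

final mass ≈ 28.3 t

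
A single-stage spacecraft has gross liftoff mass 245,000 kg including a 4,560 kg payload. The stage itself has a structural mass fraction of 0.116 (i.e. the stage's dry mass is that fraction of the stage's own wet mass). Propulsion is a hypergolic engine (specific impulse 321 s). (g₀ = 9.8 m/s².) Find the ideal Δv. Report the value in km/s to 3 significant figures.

Stage wet mass = m₀ − payload = 245,000 − 4,560 = 240,440 kg.
Stage dry mass = ε × stage wet mass = 0.116 × 240,440 = 27,891 kg.
Burnout mass m_f = stage dry + payload = 27,891 + 4,560 = 32,451 kg.
v_e = Isp · g₀ = 321 × 9.8 = 3145.8 m/s.
Δv = v_e · ln(245,000/32,451) = 3145.8 × ln(7.55) = 3145.8 × 2.0215 ≈ 6359 m/s.

Δv ≈ 6.36 km/s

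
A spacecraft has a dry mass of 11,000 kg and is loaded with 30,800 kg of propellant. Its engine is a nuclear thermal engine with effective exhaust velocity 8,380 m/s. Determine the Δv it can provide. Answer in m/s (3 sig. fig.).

m₀ = m_dry + m_prop = 11,000 + 30,800 = 41,800 kg.
Δv = v_e · ln(m₀/m_f) = 8380.0 × ln(3.8) = 8380.0 × 1.3350 ≈ 11187.3 m/s.

Δv ≈ 11200 m/s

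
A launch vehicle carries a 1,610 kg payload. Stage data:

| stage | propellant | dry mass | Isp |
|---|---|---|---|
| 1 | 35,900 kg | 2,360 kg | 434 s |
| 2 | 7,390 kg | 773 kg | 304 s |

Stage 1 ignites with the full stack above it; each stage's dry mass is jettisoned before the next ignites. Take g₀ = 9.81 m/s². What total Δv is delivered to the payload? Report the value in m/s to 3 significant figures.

Δv ≈ 10100 m/s

Ignition mass of stage 1 = 35,900+2,360 + 7,390+773 + 1,610 = 48,033 kg.
Stage 1: m₀ = 48,033 kg, m_f = 48,033 − 35,900 = 12,133 kg; Δv = 434×9.81×ln(3.959) = 4257.5×1.3760 ≈ 5858 m/s.
Stage 2: m₀ = 9,773 kg, m_f = 9,773 − 7,390 = 2,383 kg; Δv = 304×9.81×ln(4.101) = 2982.2×1.4113 ≈ 4209 m/s.
Total Δv = 5858 + 4209 = 10067 m/s.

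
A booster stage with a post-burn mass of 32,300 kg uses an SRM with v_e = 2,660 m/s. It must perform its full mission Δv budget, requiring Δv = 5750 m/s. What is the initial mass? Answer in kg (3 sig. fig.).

initial mass ≈ 281000 kg

m₀/m_f = exp(Δv / v_e) = exp(5750 / 2660.0) = exp(2.1617) = 8.6855.
m₀ = m_f × 8.6855 = 32,300 × 8.6855 = 280,542 kg.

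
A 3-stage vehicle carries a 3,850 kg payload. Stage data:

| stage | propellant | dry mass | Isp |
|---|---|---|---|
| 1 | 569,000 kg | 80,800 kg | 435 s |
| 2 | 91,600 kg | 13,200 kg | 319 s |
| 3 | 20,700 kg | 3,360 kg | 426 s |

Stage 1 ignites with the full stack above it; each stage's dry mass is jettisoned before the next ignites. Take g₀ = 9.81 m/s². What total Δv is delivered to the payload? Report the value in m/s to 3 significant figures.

Δv ≈ 14900 m/s

Ignition mass of stage 1 = 569,000+80,800 + 91,600+13,200 + 20,700+3,360 + 3,850 = 782,510 kg.
Stage 1: m₀ = 782,510 kg, m_f = 782,510 − 569,000 = 213,510 kg; Δv = 435×9.81×ln(3.665) = 4267.4×1.2988 ≈ 5543 m/s.
Stage 2: m₀ = 132,710 kg, m_f = 132,710 − 91,600 = 41,110 kg; Δv = 319×9.81×ln(3.228) = 3129.4×1.1719 ≈ 3667 m/s.
Stage 3: m₀ = 27,910 kg, m_f = 27,910 − 20,700 = 7,210 kg; Δv = 426×9.81×ln(3.871) = 4179.1×1.3535 ≈ 5656 m/s.
Total Δv = 5543 + 3667 + 5656 = 14866 m/s.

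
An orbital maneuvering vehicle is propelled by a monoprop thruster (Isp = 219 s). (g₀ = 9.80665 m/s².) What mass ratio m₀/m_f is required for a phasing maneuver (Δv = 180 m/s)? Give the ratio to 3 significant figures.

mass ratio ≈ 1.09

v_e = Isp · g₀ = 219 × 9.80665 = 2147.7 m/s.
Rocket equation: m₀/m_f = exp(Δv / v_e) = exp(180 / 2147.7) = exp(0.0838) = 1.0874.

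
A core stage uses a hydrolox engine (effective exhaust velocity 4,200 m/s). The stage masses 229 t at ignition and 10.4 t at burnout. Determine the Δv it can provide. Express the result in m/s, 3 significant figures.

Using Δv = v_e ln(m₀/m_f): Δv = v_e · ln(m₀/m_f) = 4200.0 × ln(22.02) = 4200.0 × 3.0919 ≈ 12986.0 m/s.

Δv ≈ 13000 m/s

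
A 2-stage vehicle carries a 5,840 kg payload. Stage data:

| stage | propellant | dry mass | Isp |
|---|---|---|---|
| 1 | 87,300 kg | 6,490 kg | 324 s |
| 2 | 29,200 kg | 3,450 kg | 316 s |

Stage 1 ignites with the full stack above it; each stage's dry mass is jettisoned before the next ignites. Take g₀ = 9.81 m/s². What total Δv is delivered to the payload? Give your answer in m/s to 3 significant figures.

Ignition mass of stage 1 = 87,300+6,490 + 29,200+3,450 + 5,840 = 132,280 kg.
Stage 1: m₀ = 132,280 kg, m_f = 132,280 − 87,300 = 44,980 kg; Δv = 324×9.81×ln(2.941) = 3178.4×1.0787 ≈ 3429 m/s.
Stage 2: m₀ = 38,490 kg, m_f = 38,490 − 29,200 = 9,290 kg; Δv = 316×9.81×ln(4.143) = 3100.0×1.4215 ≈ 4406 m/s.
Total Δv = 3429 + 4406 = 7835 m/s.

Δv ≈ 7840 m/s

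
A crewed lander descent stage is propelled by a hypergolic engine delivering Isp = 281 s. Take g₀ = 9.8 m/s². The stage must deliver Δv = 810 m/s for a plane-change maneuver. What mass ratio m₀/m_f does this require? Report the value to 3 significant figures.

v_e = Isp · g₀ = 281 × 9.8 = 2753.8 m/s.
By the Tsiolkovsky rocket equation, m₀/m_f = exp(Δv / v_e) = exp(810 / 2753.8) = exp(0.2941) = 1.3420.

mass ratio ≈ 1.34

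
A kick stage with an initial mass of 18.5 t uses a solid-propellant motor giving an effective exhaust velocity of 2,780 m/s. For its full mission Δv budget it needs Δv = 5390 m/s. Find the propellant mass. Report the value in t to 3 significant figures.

propellant mass ≈ 15.8 t

m₀/m_f = exp(Δv / v_e) = exp(5390 / 2780.0) = exp(1.9388) = 6.9507.
m_f = 18.5 / 6.9507 = 2.6616 t, so propellant = m₀ − m_f = 18.5 − 2.6616 = 15.8384 t.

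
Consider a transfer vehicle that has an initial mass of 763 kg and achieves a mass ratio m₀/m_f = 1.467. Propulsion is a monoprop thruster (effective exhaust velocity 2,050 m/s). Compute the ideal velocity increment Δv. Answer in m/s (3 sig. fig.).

Rocket equation: Δv = v_e · ln(1.467) = 2050.0 × 0.3832 ≈ 785.6 m/s.

Δv ≈ 786 m/s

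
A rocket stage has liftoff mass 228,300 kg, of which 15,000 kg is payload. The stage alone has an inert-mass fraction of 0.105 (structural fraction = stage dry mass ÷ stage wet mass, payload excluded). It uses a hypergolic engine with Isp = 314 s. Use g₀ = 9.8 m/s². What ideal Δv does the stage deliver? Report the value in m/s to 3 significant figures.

Δv ≈ 5570 m/s

Stage wet mass = m₀ − payload = 228,300 − 15,000 = 213,300 kg.
Stage dry mass = ε × stage wet mass = 0.105 × 213,300 = 22,396.5 kg.
Burnout mass m_f = stage dry + payload = 22,396.5 + 15,000 = 37,396.5 kg.
v_e = Isp · g₀ = 314 × 9.8 = 3077.2 m/s.
Using Δv = v_e ln(m₀/m_f): Δv = v_e · ln(228,300/37,396.5) = 3077.2 × ln(6.105) = 3077.2 × 1.8091 ≈ 5567 m/s.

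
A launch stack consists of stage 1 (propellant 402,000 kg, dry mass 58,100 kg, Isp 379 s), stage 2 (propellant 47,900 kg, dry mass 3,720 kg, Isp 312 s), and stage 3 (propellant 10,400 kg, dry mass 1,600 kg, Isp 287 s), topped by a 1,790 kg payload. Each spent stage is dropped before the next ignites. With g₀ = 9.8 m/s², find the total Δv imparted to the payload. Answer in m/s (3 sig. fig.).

Δv ≈ 13400 m/s

Ignition mass of stage 1 = 402,000+58,100 + 47,900+3,720 + 10,400+1,600 + 1,790 = 525,510 kg.
Stage 1: m₀ = 525,510 kg, m_f = 525,510 − 402,000 = 123,510 kg; Δv = 379×9.8×ln(4.255) = 3714.2×1.4480 ≈ 5378 m/s.
Stage 2: m₀ = 65,410 kg, m_f = 65,410 − 47,900 = 17,510 kg; Δv = 312×9.8×ln(3.736) = 3057.6×1.3179 ≈ 4030 m/s.
Stage 3: m₀ = 13,790 kg, m_f = 13,790 − 10,400 = 3,390 kg; Δv = 287×9.8×ln(4.068) = 2812.6×1.4031 ≈ 3946 m/s.
Total Δv = 5378 + 4030 + 3946 = 13354 m/s.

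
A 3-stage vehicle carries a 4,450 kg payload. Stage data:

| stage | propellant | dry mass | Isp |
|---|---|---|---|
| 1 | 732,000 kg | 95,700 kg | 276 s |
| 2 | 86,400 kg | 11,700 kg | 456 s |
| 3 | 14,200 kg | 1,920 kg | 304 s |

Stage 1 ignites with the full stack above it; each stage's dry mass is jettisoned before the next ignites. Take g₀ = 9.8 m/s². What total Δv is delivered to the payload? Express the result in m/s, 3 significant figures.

Δv ≈ 13300 m/s

Ignition mass of stage 1 = 732,000+95,700 + 86,400+11,700 + 14,200+1,920 + 4,450 = 946,370 kg.
Stage 1: m₀ = 946,370 kg, m_f = 946,370 − 732,000 = 214,370 kg; Δv = 276×9.8×ln(4.415) = 2704.8×1.4849 ≈ 4016 m/s.
Stage 2: m₀ = 118,670 kg, m_f = 118,670 − 86,400 = 32,270 kg; Δv = 456×9.8×ln(3.677) = 4468.8×1.3022 ≈ 5819 m/s.
Stage 3: m₀ = 20,570 kg, m_f = 20,570 − 14,200 = 6,370 kg; Δv = 304×9.8×ln(3.229) = 2979.2×1.1722 ≈ 3492 m/s.
Total Δv = 4016 + 5819 + 3492 = 13327 m/s.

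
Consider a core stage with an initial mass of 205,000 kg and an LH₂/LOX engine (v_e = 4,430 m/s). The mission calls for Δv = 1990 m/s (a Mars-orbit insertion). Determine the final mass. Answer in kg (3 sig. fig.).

final mass ≈ 131000 kg

Using Δv = v_e ln(m₀/m_f): m₀/m_f = exp(Δv / v_e) = exp(1990 / 4430.0) = exp(0.4492) = 1.5671.
m_f = m₀ / 1.5671 = 205,000 / 1.5671 = 130,815 kg.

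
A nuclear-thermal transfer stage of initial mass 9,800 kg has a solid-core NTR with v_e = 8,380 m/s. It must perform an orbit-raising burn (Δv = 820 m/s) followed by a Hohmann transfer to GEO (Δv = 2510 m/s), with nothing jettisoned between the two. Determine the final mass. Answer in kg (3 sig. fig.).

After the first burn: m = 9800 × exp(−820/8380.0) = 9800 × 0.90678 = 8,886.44 kg.
After the second burn: m = 8,886.44 × exp(−2510/8380.0) = 8,886.44 × 0.74117 = 6,586.36 kg.

final mass ≈ 6590 kg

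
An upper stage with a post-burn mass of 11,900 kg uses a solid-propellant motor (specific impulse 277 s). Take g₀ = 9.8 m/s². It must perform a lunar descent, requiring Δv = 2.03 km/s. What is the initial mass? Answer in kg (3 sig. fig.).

v_e = Isp · g₀ = 277 × 9.8 = 2714.6 m/s.
m₀/m_f = exp(Δv / v_e) = exp(2030 / 2714.6) = exp(0.7478) = 2.1124.
m₀ = m_f × 2.1124 = 11,900 × 2.1124 = 25,137.6 kg.

initial mass ≈ 25100 kg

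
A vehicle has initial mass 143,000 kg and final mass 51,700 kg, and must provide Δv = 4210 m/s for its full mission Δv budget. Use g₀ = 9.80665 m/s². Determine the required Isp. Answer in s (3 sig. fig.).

Isp ≈ 422 s

ln(m₀/m_f) = ln(143000/51700) = ln(2.766) = 1.0174.
v_e = Δv / ln(m₀/m_f) = 4210 / 1.0174 = 4138.1 m/s.
Isp = v_e / g₀ = 4138.1 / 9.80665 = 422.0 s.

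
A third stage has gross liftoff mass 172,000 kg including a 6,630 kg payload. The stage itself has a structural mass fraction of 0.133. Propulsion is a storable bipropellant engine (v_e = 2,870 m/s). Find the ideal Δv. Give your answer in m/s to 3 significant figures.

Δv ≈ 5150 m/s

Stage wet mass = m₀ − payload = 172,000 − 6,630 = 165,370 kg.
Stage dry mass = ε × stage wet mass = 0.133 × 165,370 = 21,994.2 kg.
Burnout mass m_f = stage dry + payload = 21,994.2 + 6,630 = 28,624.2 kg.
Δv = v_e · ln(172,000/28,624.2) = 2870.0 × ln(6.009) = 2870.0 × 1.7932 ≈ 5147 m/s.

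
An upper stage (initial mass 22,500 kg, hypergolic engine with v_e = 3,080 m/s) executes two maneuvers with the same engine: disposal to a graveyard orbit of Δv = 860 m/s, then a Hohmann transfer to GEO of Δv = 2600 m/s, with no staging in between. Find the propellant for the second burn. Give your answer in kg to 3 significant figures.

After the first burn: m = 22500 × exp(−860/3080.0) = 22500 × 0.75637 = 17,018.3 kg.
After the second burn: m = 17,018.3 × exp(−2600/3080.0) = 17,018.3 × 0.42992 = 7,316.51 kg.
Second-burn propellant = 17,018.3 − 7,316.51 = 9,701.79 kg.

propellant for the second burn ≈ 9700 kg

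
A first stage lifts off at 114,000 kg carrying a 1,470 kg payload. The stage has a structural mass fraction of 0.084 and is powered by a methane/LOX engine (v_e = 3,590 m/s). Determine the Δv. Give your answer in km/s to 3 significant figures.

Stage wet mass = m₀ − payload = 114,000 − 1,470 = 112,530 kg.
Stage dry mass = ε × stage wet mass = 0.084 × 112,530 = 9,452.52 kg.
Burnout mass m_f = stage dry + payload = 9,452.52 + 1,470 = 10,922.52 kg.
Δv = v_e · ln(114,000/10,922.52) = 3590.0 × ln(10.44) = 3590.0 × 2.3454 ≈ 8420 m/s.

Δv ≈ 8.42 km/s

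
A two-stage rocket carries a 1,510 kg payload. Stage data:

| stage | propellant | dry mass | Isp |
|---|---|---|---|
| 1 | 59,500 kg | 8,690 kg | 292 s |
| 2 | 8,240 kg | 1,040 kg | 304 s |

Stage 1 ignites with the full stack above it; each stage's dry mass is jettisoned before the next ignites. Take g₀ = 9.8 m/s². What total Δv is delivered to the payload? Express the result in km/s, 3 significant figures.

Δv ≈ 8.30 km/s

Ignition mass of stage 1 = 59,500+8,690 + 8,240+1,040 + 1,510 = 78,980 kg.
Stage 1: m₀ = 78,980 kg, m_f = 78,980 − 59,500 = 19,480 kg; Δv = 292×9.8×ln(4.054) = 2861.6×1.3998 ≈ 4006 m/s.
Stage 2: m₀ = 10,790 kg, m_f = 10,790 − 8,240 = 2,550 kg; Δv = 304×9.8×ln(4.231) = 2979.2×1.4425 ≈ 4298 m/s.
Total Δv = 4006 + 4298 = 8304 m/s.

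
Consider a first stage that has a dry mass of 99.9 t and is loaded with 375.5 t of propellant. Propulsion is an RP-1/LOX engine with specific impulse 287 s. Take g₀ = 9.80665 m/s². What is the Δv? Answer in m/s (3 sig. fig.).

v_e = Isp · g₀ = 287 × 9.80665 = 2814.5 m/s.
m₀ = m_dry + m_prop = 99.9 + 375.5 = 475.4 t.
By the Tsiolkovsky rocket equation, Δv = v_e · ln(m₀/m_f) = 2814.5 × ln(4.759) = 2814.5 × 1.5600 ≈ 4390.6 m/s.

Δv ≈ 4390 m/s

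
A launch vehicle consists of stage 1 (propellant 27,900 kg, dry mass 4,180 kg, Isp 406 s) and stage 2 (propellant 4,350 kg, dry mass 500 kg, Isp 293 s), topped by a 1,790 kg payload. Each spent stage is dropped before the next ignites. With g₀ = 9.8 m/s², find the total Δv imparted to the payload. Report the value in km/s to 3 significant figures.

Ignition mass of stage 1 = 27,900+4,180 + 4,350+500 + 1,790 = 38,720 kg.
Stage 1: m₀ = 38,720 kg, m_f = 38,720 − 27,900 = 10,820 kg; Δv = 406×9.8×ln(3.579) = 3978.8×1.2750 ≈ 5073 m/s.
Stage 2: m₀ = 6,640 kg, m_f = 6,640 − 4,350 = 2,290 kg; Δv = 293×9.8×ln(2.9) = 2871.4×1.0646 ≈ 3057 m/s.
Total Δv = 5073 + 3057 = 8130 m/s.

Δv ≈ 8.13 km/s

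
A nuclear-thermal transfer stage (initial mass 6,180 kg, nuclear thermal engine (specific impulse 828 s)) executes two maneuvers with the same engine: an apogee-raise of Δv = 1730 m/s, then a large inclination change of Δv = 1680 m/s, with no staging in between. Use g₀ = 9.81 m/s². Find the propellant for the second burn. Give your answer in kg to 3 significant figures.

v_e = Isp · g₀ = 828 × 9.81 = 8122.7 m/s.
After the first burn: m = 6180 × exp(−1730/8122.7) = 6180 × 0.80817 = 4,994.49 kg.
After the second burn: m = 4,994.49 × exp(−1680/8122.7) = 4,994.49 × 0.81316 = 4,061.32 kg.
Second-burn propellant = 4,994.49 − 4,061.32 = 933.17 kg.

propellant for the second burn ≈ 933 kg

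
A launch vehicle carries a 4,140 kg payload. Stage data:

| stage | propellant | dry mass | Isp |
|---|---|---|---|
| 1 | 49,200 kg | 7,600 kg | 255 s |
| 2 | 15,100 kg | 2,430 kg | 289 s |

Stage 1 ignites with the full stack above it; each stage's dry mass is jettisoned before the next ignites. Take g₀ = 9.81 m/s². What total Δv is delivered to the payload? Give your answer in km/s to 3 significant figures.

Ignition mass of stage 1 = 49,200+7,600 + 15,100+2,430 + 4,140 = 78,470 kg.
Stage 1: m₀ = 78,470 kg, m_f = 78,470 − 49,200 = 29,270 kg; Δv = 255×9.81×ln(2.681) = 2501.6×0.9862 ≈ 2467 m/s.
Stage 2: m₀ = 21,670 kg, m_f = 21,670 − 15,100 = 6,570 kg; Δv = 289×9.81×ln(3.298) = 2835.1×1.1934 ≈ 3383 m/s.
Total Δv = 2467 + 3383 = 5850 m/s.

Δv ≈ 5.85 km/s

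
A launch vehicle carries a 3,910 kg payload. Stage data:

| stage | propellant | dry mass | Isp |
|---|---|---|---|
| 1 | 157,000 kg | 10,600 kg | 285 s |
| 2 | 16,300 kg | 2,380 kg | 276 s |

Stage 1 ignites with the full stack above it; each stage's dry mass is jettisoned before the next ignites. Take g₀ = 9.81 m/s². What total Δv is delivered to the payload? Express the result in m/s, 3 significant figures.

Ignition mass of stage 1 = 157,000+10,600 + 16,300+2,380 + 3,910 = 190,190 kg.
Stage 1: m₀ = 190,190 kg, m_f = 190,190 − 157,000 = 33,190 kg; Δv = 285×9.81×ln(5.73) = 2795.9×1.7458 ≈ 4881 m/s.
Stage 2: m₀ = 22,590 kg, m_f = 22,590 − 16,300 = 6,290 kg; Δv = 276×9.81×ln(3.591) = 2707.6×1.2785 ≈ 3462 m/s.
Total Δv = 4881 + 3462 = 8343 m/s.

Δv ≈ 8340 m/s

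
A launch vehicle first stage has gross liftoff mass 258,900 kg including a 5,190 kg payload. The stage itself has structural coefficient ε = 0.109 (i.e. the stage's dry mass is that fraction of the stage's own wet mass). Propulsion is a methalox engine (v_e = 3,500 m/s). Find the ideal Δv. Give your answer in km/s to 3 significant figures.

Δv ≈ 7.23 km/s

Stage wet mass = m₀ − payload = 258,900 − 5,190 = 253,710 kg.
Stage dry mass = ε × stage wet mass = 0.109 × 253,710 = 27,654.4 kg.
Burnout mass m_f = stage dry + payload = 27,654.4 + 5,190 = 32,844.4 kg.
Using Δv = v_e ln(m₀/m_f): Δv = v_e · ln(258,900/32,844.4) = 3500.0 × ln(7.883) = 3500.0 × 2.0647 ≈ 7226 m/s.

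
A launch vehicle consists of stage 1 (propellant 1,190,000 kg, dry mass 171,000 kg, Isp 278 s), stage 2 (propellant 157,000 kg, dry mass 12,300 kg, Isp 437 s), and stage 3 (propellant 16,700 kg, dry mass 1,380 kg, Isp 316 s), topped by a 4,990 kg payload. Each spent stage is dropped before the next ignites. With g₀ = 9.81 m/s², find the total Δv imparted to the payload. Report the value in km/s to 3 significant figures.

Ignition mass of stage 1 = 1,190,000+171,000 + 157,000+12,300 + 16,700+1,380 + 4,990 = 1,553,370 kg.
Stage 1: m₀ = 1,553,370 kg, m_f = 1,553,370 − 1,190,000 = 363,370 kg; Δv = 278×9.81×ln(4.275) = 2727.2×1.4528 ≈ 3962 m/s.
Stage 2: m₀ = 192,370 kg, m_f = 192,370 − 157,000 = 35,370 kg; Δv = 437×9.81×ln(5.439) = 4287.0×1.6936 ≈ 7260 m/s.
Stage 3: m₀ = 23,070 kg, m_f = 23,070 − 16,700 = 6,370 kg; Δv = 316×9.81×ln(3.622) = 3100.0×1.2869 ≈ 3989 m/s.
Total Δv = 3962 + 7260 + 3989 = 15211 m/s.

Δv ≈ 15.2 km/s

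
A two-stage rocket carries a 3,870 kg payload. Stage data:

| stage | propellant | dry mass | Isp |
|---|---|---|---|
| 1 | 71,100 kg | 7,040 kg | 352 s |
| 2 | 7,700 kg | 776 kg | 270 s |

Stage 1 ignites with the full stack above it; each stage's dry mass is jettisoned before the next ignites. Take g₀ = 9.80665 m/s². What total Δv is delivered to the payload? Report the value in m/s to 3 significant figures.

Ignition mass of stage 1 = 71,100+7,040 + 7,700+776 + 3,870 = 90,486 kg.
Stage 1: m₀ = 90,486 kg, m_f = 90,486 − 71,100 = 19,386 kg; Δv = 352×9.80665×ln(4.668) = 3451.9×1.5406 ≈ 5318 m/s.
Stage 2: m₀ = 12,346 kg, m_f = 12,346 − 7,700 = 4,646 kg; Δv = 270×9.80665×ln(2.657) = 2647.8×0.9773 ≈ 2588 m/s.
Total Δv = 5318 + 2588 = 7906 m/s.

Δv ≈ 7910 m/s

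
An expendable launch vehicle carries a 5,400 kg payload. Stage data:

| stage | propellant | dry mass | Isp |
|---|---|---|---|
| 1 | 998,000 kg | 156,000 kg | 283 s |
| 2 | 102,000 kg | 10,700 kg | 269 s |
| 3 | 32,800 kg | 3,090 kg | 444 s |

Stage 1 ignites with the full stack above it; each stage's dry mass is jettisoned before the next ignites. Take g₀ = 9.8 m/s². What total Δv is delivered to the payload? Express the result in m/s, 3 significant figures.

Ignition mass of stage 1 = 998,000+156,000 + 102,000+10,700 + 32,800+3,090 + 5,400 = 1,307,990 kg.
Stage 1: m₀ = 1,307,990 kg, m_f = 1,307,990 − 998,000 = 309,990 kg; Δv = 283×9.8×ln(4.219) = 2773.4×1.4397 ≈ 3993 m/s.
Stage 2: m₀ = 153,990 kg, m_f = 153,990 − 102,000 = 51,990 kg; Δv = 269×9.8×ln(2.962) = 2636.2×1.0858 ≈ 2862 m/s.
Stage 3: m₀ = 41,290 kg, m_f = 41,290 − 32,800 = 8,490 kg; Δv = 444×9.8×ln(4.863) = 4351.2×1.5817 ≈ 6882 m/s.
Total Δv = 3993 + 2862 + 6882 = 13737 m/s.

Δv ≈ 13700 m/s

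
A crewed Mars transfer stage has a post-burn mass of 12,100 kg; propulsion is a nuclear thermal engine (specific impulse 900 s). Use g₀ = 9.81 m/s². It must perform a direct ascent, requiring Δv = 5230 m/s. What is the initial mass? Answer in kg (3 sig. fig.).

initial mass ≈ 21900 kg

v_e = Isp · g₀ = 900 × 9.81 = 8829.0 m/s.
From the ideal rocket equation, m₀/m_f = exp(Δv / v_e) = exp(5230 / 8829.0) = exp(0.5924) = 1.8083.
m₀ = m_f × 1.8083 = 12,100 × 1.8083 = 21,880.4 kg.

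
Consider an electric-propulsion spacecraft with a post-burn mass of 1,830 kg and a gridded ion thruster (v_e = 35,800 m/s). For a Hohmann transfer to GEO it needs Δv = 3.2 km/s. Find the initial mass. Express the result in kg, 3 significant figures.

initial mass ≈ 2000 kg

From the ideal rocket equation, m₀/m_f = exp(Δv / v_e) = exp(3200 / 35800.0) = exp(0.0894) = 1.0935.
m₀ = m_f × 1.0935 = 1,830 × 1.0935 = 2,001.11 kg.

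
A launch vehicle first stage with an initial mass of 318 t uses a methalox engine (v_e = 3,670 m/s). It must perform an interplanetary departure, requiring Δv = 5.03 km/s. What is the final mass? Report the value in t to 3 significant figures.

final mass ≈ 80.8 t

m₀/m_f = exp(Δv / v_e) = exp(5030 / 3670.0) = exp(1.3706) = 3.9376.
m_f = m₀ / 3.9376 = 318 / 3.9376 = 80.7599 t.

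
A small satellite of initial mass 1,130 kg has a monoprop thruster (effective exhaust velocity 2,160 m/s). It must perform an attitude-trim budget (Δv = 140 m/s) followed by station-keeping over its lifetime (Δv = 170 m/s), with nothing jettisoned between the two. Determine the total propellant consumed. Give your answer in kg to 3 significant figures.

total propellant consumed ≈ 151 kg

After the first burn: m = 1130 × exp(−140/2160.0) = 1130 × 0.93724 = 1,059.08 kg.
After the second burn: m = 1,059.08 × exp(−170/2160.0) = 1,059.08 × 0.92431 = 978.918 kg.
Total propellant = m₀ − m_final = 1130 − 978.918 = 151.082 kg.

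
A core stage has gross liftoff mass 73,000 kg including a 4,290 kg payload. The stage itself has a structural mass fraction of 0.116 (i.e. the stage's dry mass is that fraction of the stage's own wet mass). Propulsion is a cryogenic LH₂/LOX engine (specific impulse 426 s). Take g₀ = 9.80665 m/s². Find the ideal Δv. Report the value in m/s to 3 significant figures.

Δv ≈ 7450 m/s

Stage wet mass = m₀ − payload = 73,000 − 4,290 = 68,710 kg.
Stage dry mass = ε × stage wet mass = 0.116 × 68,710 = 7,970.36 kg.
Burnout mass m_f = stage dry + payload = 7,970.36 + 4,290 = 12,260.36 kg.
v_e = Isp · g₀ = 426 × 9.80665 = 4177.6 m/s.
From the ideal rocket equation, Δv = v_e · ln(73,000/12,260.36) = 4177.6 × ln(5.954) = 4177.6 × 1.7841 ≈ 7453 m/s.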